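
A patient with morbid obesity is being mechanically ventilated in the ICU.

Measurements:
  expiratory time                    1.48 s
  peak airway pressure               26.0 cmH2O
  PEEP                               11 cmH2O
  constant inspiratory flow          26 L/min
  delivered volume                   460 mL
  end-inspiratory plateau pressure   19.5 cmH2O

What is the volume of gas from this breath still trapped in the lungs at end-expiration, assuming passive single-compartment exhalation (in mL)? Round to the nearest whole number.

74

Flow: 26 L/min ÷ 60 = 0.4333 L/s.
R = (PIP − Pplat)/V̇ = (26.0 − 19.5) / 0.4333 = 6.5/0.4333 = 15.001 cmH2O·s/L.
C = Vt/(Pplat − PEEP) = 460.0 / (19.5 − 11) = 460.0/8.5 = 54.118 mL/cmH2O.
τ = R × C = 15.001 × 0.05412 L/cmH2O = 0.8119 s.
Fraction remaining = e^(−Te/τ) = e^(−1.48/0.8119) = 0.1616.
Trapped volume = 460.0 × 0.1616 = 74.336 mL.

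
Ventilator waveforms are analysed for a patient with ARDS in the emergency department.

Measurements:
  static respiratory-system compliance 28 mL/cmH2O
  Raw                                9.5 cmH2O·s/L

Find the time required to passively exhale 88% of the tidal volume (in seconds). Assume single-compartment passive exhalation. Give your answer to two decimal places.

τ = R × C = 9.5 × 28 mL/cmH2O = 9.5 × 0.028 L/cmH2O = 0.266 s.
Exhaled fraction f = 1 − e^(−t/τ) → t = −τ·ln(1 − f) = −0.266·ln(0.12) = 0.564 s.

0.56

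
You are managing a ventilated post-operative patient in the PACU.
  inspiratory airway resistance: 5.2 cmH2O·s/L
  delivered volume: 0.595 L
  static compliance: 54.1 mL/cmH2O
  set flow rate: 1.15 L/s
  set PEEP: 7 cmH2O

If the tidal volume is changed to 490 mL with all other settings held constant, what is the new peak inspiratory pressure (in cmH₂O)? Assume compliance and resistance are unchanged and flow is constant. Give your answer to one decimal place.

PIP = Vt/C + R·V̇ + PEEP (constant-flow equation of motion).
Only the elastic term changes: ΔPIP = ΔVt / C = (490 − 595) / 54.1 = -1.941 cmH2O.
Original PIP = 595/54.1 + 5.2×1.15 + 7 = 23.978 cmH2O; new PIP = 23.978 + (-1.941) = 22.037 cmH2O.

22.0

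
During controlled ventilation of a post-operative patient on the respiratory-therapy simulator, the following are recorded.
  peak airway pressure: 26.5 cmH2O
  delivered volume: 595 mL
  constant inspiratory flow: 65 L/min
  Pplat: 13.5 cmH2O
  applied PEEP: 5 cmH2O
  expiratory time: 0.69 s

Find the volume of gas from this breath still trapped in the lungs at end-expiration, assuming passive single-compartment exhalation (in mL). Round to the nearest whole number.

Flow: 65 L/min ÷ 60 = 1.0833 L/s.
R = (PIP − Pplat)/V̇ = (26.5 − 13.5) / 1.0833 = 13.0/1.0833 = 12.0 cmH2O·s/L.
C = Vt/(Pplat − PEEP) = 595.0 / (13.5 − 5) = 595.0/8.5 = 70.0 mL/cmH2O.
τ = R × C = 12.0 × 0.07 L/cmH2O = 0.84 s.
Fraction remaining = e^(−Te/τ) = e^(−0.69/0.84) = 0.4398.
Trapped volume = 595.0 × 0.4398 = 261.68 mL.

262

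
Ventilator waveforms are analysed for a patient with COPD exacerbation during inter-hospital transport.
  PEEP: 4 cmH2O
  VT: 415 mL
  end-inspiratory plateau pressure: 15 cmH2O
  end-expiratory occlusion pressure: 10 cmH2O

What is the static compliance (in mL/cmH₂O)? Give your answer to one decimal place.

End-expiratory occlusion gives total PEEP = 10 cmH2O (intrinsic PEEP = 10 − 4 = 6). Use total PEEP for the elastic gradient.
Cstat = Vt / (Pplat − PEEPtotal) = 415 / (15 − 10) = 415 / 5.0 = 83.0 mL/cmH2O.

83.0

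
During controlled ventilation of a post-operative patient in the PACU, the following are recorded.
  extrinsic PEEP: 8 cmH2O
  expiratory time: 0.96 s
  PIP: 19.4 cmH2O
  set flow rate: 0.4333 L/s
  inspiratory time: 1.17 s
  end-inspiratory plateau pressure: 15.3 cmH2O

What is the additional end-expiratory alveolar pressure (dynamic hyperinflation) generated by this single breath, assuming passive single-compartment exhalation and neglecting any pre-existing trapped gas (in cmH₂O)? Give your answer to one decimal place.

1.7

Vt = flow × Ti = 0.4333 L/s × 1.17 s × 1000 mL/L = 506.96 mL.
R = (PIP − Pplat)/V̇ = (19.4 − 15.3) / 0.4333 = 4.1/0.4333 = 9.462 cmH2O·s/L.
C = Vt/(Pplat − PEEP) = 506.96 / (15.3 − 8) = 506.96/7.3 = 69.447 mL/cmH2O.
τ = R × C = 9.462 × 0.06945 L/cmH2O = 0.6571 s.
Fraction remaining = e^(−Te/τ) = e^(−0.96/0.6571) = 0.232; trapped volume = 506.96 × 0.232 = 117.61 mL.
Additional alveolar pressure from trapping ≈ V_trapped / C = 117.61 / 69.447 = 1.694 cmH2O.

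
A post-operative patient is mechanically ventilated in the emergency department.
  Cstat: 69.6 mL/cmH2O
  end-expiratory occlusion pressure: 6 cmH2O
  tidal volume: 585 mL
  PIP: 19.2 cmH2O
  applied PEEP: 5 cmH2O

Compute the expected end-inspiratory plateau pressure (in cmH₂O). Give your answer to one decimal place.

End-expiratory occlusion gives total PEEP = 6 cmH2O (intrinsic PEEP = 6 − 5 = 1). Use total PEEP for the elastic gradient.
Pplat = PEEPtotal + Vt / Cstat = 6 + 585 / 69.6 = 6 + 8.405 = 14.405 cmH2O.

14.4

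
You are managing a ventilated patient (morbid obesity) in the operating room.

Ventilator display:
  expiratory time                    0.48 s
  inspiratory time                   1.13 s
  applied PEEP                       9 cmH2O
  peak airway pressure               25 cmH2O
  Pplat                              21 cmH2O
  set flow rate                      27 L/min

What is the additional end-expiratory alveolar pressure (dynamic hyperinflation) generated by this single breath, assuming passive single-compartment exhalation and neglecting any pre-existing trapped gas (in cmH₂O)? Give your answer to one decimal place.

Flow: 27 L/min ÷ 60 = 0.45 L/s.
Vt = flow × Ti = 0.45 L/s × 1.13 s × 1000 mL/L = 508.5 mL.
R = (PIP − Pplat)/V̇ = (25 − 21) / 0.45 = 4.0/0.45 = 8.889 cmH2O·s/L.
C = Vt/(Pplat − PEEP) = 508.5 / (21 − 9) = 508.5/12.0 = 42.375 mL/cmH2O.
τ = R × C = 8.889 × 0.04238 L/cmH2O = 0.3767 s.
Fraction remaining = e^(−Te/τ) = e^(−0.48/0.3767) = 0.2796; trapped volume = 508.5 × 0.2796 = 142.18 mL.
Additional alveolar pressure from trapping ≈ V_trapped / C = 142.18 / 42.375 = 3.355 cmH2O.

3.4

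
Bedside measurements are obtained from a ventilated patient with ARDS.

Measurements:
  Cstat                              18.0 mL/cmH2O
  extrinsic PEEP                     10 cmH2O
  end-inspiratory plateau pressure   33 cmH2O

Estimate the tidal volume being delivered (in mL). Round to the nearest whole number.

Vt = Cstat × (Pplat − PEEP) = 18.0 × (33 − 10) = 18.0 × 23.0 = 414.0 mL.

414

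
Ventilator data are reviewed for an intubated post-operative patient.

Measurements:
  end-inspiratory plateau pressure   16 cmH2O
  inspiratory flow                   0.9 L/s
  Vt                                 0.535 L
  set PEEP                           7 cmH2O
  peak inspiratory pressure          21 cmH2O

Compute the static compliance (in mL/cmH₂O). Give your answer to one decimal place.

Cstat = Vt / (Pplat − PEEP) = 535 / (16 − 7) = 535 / 9.0 = 59.444 mL/cmH2O.

59.4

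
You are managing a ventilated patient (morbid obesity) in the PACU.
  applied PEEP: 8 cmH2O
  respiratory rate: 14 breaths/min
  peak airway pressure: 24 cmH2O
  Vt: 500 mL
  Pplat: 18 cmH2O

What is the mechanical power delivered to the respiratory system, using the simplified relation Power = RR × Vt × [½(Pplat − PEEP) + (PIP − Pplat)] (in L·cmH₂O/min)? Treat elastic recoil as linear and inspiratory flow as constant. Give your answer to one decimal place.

77.0

Per-breath work = Vt × [½(Pplat−PEEP) + (PIP−Pplat)] = 0.500 × [0.5×10.0 + 6.0] = 0.500 × 11.0 = 5.5 L·cmH2O.
Power = 14 × 5.5 = 77.0 L·cmH2O/min.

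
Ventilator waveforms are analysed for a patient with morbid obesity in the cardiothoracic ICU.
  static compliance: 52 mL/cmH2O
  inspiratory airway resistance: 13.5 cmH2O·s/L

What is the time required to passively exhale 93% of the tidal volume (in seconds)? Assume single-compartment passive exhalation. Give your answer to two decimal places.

1.87

τ = R × C = 13.5 × 52 mL/cmH2O = 13.5 × 0.052 L/cmH2O = 0.702 s.
Exhaled fraction f = 1 − e^(−t/τ) → t = −τ·ln(1 − f) = −0.702·ln(0.07) = 1.867 s.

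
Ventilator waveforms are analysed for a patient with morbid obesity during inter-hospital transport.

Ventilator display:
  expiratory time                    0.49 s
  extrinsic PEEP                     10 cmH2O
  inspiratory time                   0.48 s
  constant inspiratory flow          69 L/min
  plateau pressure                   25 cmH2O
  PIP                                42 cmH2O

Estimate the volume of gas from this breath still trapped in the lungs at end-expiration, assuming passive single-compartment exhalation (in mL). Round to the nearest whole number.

Flow: 69 L/min ÷ 60 = 1.15 L/s.
Vt = flow × Ti = 1.15 L/s × 0.48 s × 1000 mL/L = 552.0 mL.
R = (PIP − Pplat)/V̇ = (42 − 25) / 1.15 = 17.0/1.15 = 14.783 cmH2O·s/L.
C = Vt/(Pplat − PEEP) = 552.0 / (25 − 10) = 552.0/15.0 = 36.8 mL/cmH2O.
τ = R × C = 14.783 × 0.0368 L/cmH2O = 0.544 s.
Fraction remaining = e^(−Te/τ) = e^(−0.49/0.544) = 0.4063.
Trapped volume = 552.0 × 0.4063 = 224.28 mL.

224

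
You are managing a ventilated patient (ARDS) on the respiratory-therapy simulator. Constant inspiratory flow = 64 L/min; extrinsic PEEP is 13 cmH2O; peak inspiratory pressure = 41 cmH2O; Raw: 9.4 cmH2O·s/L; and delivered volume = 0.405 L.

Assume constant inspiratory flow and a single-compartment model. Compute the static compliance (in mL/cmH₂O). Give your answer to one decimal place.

22.5

Flow: 64 L/min ÷ 60 = 1.0667 L/s.
Equation of motion (constant flow): PIP = Vt/C + R·V̇ + PEEP.
Vt/C = PIP − R·V̇ − PEEP = 41 − 9.4×1.0667 − 13 = 41 − 10.027 − 13 = 17.973 cmH2O.
C = Vt / 17.973 = 405 / 17.973 = 22.534 mL/cmH2O.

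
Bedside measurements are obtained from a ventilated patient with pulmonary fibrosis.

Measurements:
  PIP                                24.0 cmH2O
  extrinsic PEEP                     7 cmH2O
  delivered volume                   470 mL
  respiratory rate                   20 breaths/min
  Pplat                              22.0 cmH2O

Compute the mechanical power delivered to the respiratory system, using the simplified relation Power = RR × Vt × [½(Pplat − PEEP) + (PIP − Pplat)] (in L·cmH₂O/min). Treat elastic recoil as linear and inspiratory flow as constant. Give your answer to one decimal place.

Per-breath work = Vt × [½(Pplat−PEEP) + (PIP−Pplat)] = 0.470 × [0.5×15.0 + 2.0] = 0.470 × 9.5 = 4.465 L·cmH2O.
Power = 20 × 4.465 = 89.3 L·cmH2O/min.

89.3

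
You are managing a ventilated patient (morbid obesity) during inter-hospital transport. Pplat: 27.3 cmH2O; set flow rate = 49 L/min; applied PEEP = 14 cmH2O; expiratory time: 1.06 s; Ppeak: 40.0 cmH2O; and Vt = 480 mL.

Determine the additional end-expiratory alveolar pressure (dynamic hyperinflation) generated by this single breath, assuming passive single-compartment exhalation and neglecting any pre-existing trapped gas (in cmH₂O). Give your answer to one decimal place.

2.0

Flow: 49 L/min ÷ 60 = 0.8167 L/s.
R = (PIP − Pplat)/V̇ = (40.0 − 27.3) / 0.8167 = 12.7/0.8167 = 15.55 cmH2O·s/L.
C = Vt/(Pplat − PEEP) = 480.0 / (27.3 − 14) = 480.0/13.3 = 36.09 mL/cmH2O.
τ = R × C = 15.55 × 0.03609 L/cmH2O = 0.5612 s.
Fraction remaining = e^(−Te/τ) = e^(−1.06/0.5612) = 0.1513; trapped volume = 480.0 × 0.1513 = 72.624 mL.
Additional alveolar pressure from trapping ≈ V_trapped / C = 72.624 / 36.09 = 2.012 cmH2O.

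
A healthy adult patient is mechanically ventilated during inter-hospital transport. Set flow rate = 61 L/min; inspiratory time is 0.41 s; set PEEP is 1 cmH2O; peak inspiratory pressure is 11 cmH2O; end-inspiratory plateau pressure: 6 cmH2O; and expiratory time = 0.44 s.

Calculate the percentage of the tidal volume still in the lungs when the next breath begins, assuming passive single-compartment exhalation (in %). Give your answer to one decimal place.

34.2

Flow: 61 L/min ÷ 60 = 1.0167 L/s.
Vt = flow × Ti = 1.0167 L/s × 0.41 s × 1000 mL/L = 416.85 mL.
R = (PIP − Pplat)/V̇ = (11 − 6) / 1.0167 = 5.0/1.0167 = 4.918 cmH2O·s/L.
C = Vt/(Pplat − PEEP) = 416.85 / (6 − 1) = 416.85/5.0 = 83.37 mL/cmH2O.
τ = R × C = 4.918 × 0.08337 L/cmH2O = 0.41 s.
Fraction remaining at end-expiration = e^(−Te/τ) = e^(−0.44/0.41) = 0.3419 → 34.19%.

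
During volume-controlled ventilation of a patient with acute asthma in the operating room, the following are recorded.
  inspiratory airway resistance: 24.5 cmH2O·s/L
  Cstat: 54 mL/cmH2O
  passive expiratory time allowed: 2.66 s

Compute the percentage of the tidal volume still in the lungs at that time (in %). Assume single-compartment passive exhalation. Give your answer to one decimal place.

13.4

τ = R × C = 24.5 × 54 mL/cmH2O = 24.5 × 0.054 L/cmH2O = 1.323 s.
Passive exhalation: V(t)/V₀ = e^(−t/τ) = e^(−2.66/1.323) = 0.1339.
Fraction remaining = 0.1339 → 13.39%.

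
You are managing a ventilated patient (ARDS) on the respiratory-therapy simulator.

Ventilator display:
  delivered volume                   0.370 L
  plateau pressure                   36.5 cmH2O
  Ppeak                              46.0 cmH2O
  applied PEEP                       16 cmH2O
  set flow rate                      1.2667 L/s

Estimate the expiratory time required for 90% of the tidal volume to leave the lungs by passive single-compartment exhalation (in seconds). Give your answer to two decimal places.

R = (PIP − Pplat)/V̇ = (46.0 − 36.5) / 1.2667 = 9.5/1.2667 = 7.5 cmH2O·s/L.
C = Vt/(Pplat − PEEP) = 370.0 / (36.5 − 16) = 370.0/20.5 = 18.049 mL/cmH2O.
τ = R × C = 7.5 × 0.01805 L/cmH2O = 0.1354 s.
t = −τ·ln(1 − 0.90) = −0.1354·ln(0.1) = 0.3118 s.

0.31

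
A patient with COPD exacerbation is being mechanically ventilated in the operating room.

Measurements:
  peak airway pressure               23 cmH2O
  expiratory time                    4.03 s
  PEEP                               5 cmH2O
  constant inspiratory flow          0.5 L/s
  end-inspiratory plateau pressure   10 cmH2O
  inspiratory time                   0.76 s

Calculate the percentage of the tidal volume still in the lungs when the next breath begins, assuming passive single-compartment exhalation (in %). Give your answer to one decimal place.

13.0

Vt = flow × Ti = 0.5 L/s × 0.76 s × 1000 mL/L = 380.0 mL.
R = (PIP − Pplat)/V̇ = (23 − 10) / 0.5 = 13.0/0.5 = 26.0 cmH2O·s/L.
C = Vt/(Pplat − PEEP) = 380.0 / (10 − 5) = 380.0/5.0 = 76.0 mL/cmH2O.
τ = R × C = 26.0 × 0.076 L/cmH2O = 1.976 s.
Fraction remaining at end-expiration = e^(−Te/τ) = e^(−4.03/1.976) = 0.1301 → 13.01%.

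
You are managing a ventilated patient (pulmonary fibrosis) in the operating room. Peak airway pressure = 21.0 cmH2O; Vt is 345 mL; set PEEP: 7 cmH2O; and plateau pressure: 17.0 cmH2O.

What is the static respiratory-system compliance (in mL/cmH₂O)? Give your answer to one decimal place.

34.5

Cstat = Vt / (Pplat − PEEP) = 345 / (17.0 − 7) = 345 / 10.0 = 34.5 mL/cmH2O.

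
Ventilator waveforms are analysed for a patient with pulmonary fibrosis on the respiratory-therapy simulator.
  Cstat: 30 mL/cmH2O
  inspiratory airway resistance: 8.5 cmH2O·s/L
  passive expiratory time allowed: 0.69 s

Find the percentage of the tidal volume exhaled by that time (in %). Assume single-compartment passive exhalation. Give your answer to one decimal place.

τ = R × C = 8.5 × 30 mL/cmH2O = 8.5 × 0.030 L/cmH2O = 0.255 s.
Passive exhalation: V(t)/V₀ = e^(−t/τ) = e^(−0.69/0.255) = 0.06681.
Fraction exhaled = 1 − 0.06681 = 0.9332 → 93.32%.

93.3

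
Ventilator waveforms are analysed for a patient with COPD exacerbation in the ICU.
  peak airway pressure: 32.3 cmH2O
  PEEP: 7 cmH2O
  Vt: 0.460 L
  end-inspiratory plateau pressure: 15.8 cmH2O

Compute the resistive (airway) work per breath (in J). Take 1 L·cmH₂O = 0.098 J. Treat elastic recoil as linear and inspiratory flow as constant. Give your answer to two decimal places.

0.74

With constant inspiratory flow the resistive pressure is constant at PIP − Pplat = 32.3 − 15.8 = 16.5 cmH2O, so resistive work = 16.5 × 0.460 = 7.59 L·cmH2O.
× 0.098 J/(L·cmH2O) → 0.7438 J.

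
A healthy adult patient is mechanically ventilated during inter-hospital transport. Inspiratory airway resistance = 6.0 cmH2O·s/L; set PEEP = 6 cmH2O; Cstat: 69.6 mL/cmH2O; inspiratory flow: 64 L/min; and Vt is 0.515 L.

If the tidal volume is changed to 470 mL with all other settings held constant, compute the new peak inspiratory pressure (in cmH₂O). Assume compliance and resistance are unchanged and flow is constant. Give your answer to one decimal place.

Flow: 64 L/min ÷ 60 = 1.0667 L/s.
PIP = Vt/C + R·V̇ + PEEP (constant-flow equation of motion).
Only the elastic term changes: ΔPIP = ΔVt / C = (470 − 515) / 69.6 = -0.6466 cmH2O.
Original PIP = 515/69.6 + 6.0×1.0667 + 6 = 19.8 cmH2O; new PIP = 19.8 + (-0.6466) = 19.153 cmH2O.

19.2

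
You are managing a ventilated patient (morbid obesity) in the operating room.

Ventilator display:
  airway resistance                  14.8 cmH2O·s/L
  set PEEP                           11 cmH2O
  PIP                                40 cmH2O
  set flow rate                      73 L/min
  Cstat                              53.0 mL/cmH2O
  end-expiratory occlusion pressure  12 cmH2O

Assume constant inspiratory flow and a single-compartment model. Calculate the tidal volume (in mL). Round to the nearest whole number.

Flow: 73 L/min ÷ 60 = 1.2167 L/s.
Total PEEP = 12 cmH2O (set 11 + intrinsic 1); this is the baseline alveolar pressure.
Equation of motion (constant flow): PIP = Vt/C + R·V̇ + PEEP.
Vt/C = PIP − R·V̇ − PEEP = 40 − 18.007 − 12 = 9.993 cmH2O.
Vt = C × 9.993 = 53.0 × 9.993 = 529.63 mL.

530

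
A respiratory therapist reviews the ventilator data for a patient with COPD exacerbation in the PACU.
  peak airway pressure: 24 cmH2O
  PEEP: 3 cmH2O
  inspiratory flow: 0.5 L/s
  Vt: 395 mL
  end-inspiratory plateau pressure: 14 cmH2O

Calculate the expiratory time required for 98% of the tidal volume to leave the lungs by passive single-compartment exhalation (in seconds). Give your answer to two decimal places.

R = (PIP − Pplat)/V̇ = (24 − 14) / 0.5 = 10.0/0.5 = 20.0 cmH2O·s/L.
C = Vt/(Pplat − PEEP) = 395.0 / (14 − 3) = 395.0/11.0 = 35.909 mL/cmH2O.
τ = R × C = 20.0 × 0.03591 L/cmH2O = 0.7182 s.
t = −τ·ln(1 − 0.98) = −0.7182·ln(0.02) = 2.81 s.

2.81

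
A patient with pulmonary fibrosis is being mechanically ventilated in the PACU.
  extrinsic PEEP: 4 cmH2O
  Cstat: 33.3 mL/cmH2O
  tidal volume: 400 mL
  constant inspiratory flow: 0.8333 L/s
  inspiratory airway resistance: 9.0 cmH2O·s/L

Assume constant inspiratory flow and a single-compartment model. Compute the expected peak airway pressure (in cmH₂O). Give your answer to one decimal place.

23.5

Equation of motion (constant flow): PIP = Vt/C + R·V̇ + PEEP.
PIP = 400/33.3 + 9.0×0.8333 + 4 = 12.012 + 7.5 + 4 = 23.512 cmH2O.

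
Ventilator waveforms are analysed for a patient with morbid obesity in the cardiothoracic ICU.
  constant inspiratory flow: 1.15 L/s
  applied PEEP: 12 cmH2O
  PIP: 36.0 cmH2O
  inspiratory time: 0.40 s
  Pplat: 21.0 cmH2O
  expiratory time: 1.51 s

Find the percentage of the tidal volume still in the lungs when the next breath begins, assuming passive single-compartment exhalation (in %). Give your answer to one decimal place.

10.4

Vt = flow × Ti = 1.15 L/s × 0.40 s × 1000 mL/L = 460.0 mL.
R = (PIP − Pplat)/V̇ = (36.0 − 21.0) / 1.15 = 15.0/1.15 = 13.043 cmH2O·s/L.
C = Vt/(Pplat − PEEP) = 460.0 / (21.0 − 12) = 460.0/9.0 = 51.111 mL/cmH2O.
τ = R × C = 13.043 × 0.05111 L/cmH2O = 0.6666 s.
Fraction remaining at end-expiration = e^(−Te/τ) = e^(−1.51/0.6666) = 0.1038 → 10.38%.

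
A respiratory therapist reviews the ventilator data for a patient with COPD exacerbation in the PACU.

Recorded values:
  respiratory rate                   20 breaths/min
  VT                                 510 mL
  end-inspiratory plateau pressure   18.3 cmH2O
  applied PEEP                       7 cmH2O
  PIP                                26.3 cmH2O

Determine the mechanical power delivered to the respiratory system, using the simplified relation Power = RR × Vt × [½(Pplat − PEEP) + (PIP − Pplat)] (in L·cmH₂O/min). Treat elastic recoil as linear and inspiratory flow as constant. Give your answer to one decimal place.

Per-breath work = Vt × [½(Pplat−PEEP) + (PIP−Pplat)] = 0.510 × [0.5×11.3 + 8.0] = 0.510 × 13.65 = 6.962 L·cmH2O.
Power = 20 × 6.962 = 139.24 L·cmH2O/min.

139.2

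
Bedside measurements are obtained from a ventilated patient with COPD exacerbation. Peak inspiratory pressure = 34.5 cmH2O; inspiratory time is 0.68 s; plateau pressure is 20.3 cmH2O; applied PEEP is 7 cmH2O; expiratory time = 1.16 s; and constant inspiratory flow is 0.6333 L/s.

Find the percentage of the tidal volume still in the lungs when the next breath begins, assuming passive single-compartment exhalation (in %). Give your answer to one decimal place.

Vt = flow × Ti = 0.6333 L/s × 0.68 s × 1000 mL/L = 430.64 mL.
R = (PIP − Pplat)/V̇ = (34.5 − 20.3) / 0.6333 = 14.2/0.6333 = 22.422 cmH2O·s/L.
C = Vt/(Pplat − PEEP) = 430.64 / (20.3 − 7) = 430.64/13.3 = 32.379 mL/cmH2O.
τ = R × C = 22.422 × 0.03238 L/cmH2O = 0.726 s.
Fraction remaining at end-expiration = e^(−Te/τ) = e^(−1.16/0.726) = 0.2023 → 20.23%.

20.2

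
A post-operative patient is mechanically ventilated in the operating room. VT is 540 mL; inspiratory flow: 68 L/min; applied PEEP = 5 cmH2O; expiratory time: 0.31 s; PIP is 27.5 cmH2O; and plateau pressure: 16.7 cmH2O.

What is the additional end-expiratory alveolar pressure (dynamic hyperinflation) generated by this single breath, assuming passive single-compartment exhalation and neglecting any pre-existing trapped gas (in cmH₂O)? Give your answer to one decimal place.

5.8

Flow: 68 L/min ÷ 60 = 1.1333 L/s.
R = (PIP − Pplat)/V̇ = (27.5 − 16.7) / 1.1333 = 10.8/1.1333 = 9.53 cmH2O·s/L.
C = Vt/(Pplat − PEEP) = 540.0 / (16.7 − 5) = 540.0/11.7 = 46.154 mL/cmH2O.
τ = R × C = 9.53 × 0.04615 L/cmH2O = 0.4398 s.
Fraction remaining = e^(−Te/τ) = e^(−0.31/0.4398) = 0.4942; trapped volume = 540.0 × 0.4942 = 266.87 mL.
Additional alveolar pressure from trapping ≈ V_trapped / C = 266.87 / 46.154 = 5.782 cmH2O.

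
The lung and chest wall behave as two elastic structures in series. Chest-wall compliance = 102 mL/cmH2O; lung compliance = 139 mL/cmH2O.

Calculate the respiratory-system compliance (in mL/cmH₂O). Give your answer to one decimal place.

58.8

Lung and chest wall are elastances in series: 1/Crs = 1/CL + 1/Ccw.
1/Crs = 1/139 + 1/102 = 0.017.
Crs = 58.824 mL/cmH2O.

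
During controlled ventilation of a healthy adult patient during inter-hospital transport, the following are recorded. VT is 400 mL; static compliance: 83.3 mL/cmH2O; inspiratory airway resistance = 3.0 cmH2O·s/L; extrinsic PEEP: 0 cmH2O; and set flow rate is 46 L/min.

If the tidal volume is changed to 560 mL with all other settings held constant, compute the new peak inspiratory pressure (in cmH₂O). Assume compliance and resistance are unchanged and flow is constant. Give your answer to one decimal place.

9.0

Flow: 46 L/min ÷ 60 = 0.7667 L/s.
PIP = Vt/C + R·V̇ + PEEP (constant-flow equation of motion).
Only the elastic term changes: ΔPIP = ΔVt / C = (560 − 400) / 83.3 = 1.921 cmH2O.
Original PIP = 400/83.3 + 3.0×0.7667 + 0 = 7.102 cmH2O; new PIP = 7.102 + (1.921) = 9.023 cmH2O.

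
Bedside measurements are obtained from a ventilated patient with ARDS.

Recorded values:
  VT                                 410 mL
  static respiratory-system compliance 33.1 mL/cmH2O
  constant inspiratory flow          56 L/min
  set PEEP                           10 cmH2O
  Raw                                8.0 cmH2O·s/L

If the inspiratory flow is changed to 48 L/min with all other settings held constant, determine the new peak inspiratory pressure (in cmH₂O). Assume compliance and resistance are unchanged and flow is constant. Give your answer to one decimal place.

28.8

Flow: 56 L/min ÷ 60 = 0.9333 L/s.
New flow: 48 L/min ÷ 60 = 0.8 L/s.
PIP = Vt/C + R·V̇ + PEEP (constant-flow equation of motion).
Only the resistive term changes: ΔPIP = R × ΔV̇ = 8.0 × (0.8 − 0.9333) = 8.0 × -0.1333 = -1.066 cmH2O.
Original PIP = 410/33.1 + 8.0×0.9333 + 10 = 29.853 cmH2O; new PIP = 29.853 + (-1.066) = 28.787 cmH2O.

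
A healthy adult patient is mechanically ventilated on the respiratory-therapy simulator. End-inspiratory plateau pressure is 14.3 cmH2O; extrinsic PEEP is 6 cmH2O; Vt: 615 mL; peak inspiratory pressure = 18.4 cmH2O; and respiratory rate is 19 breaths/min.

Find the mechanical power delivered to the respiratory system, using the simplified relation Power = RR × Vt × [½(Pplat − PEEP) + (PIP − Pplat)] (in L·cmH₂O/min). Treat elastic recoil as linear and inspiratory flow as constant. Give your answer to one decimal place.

Per-breath work = Vt × [½(Pplat−PEEP) + (PIP−Pplat)] = 0.615 × [0.5×8.3 + 4.1] = 0.615 × 8.25 = 5.074 L·cmH2O.
Power = 19 × 5.074 = 96.406 L·cmH2O/min.

96.4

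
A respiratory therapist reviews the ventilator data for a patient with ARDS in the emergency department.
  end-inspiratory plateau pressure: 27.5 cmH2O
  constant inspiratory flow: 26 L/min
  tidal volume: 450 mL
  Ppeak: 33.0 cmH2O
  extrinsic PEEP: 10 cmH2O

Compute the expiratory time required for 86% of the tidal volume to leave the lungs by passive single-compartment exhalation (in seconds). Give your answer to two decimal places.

Flow: 26 L/min ÷ 60 = 0.4333 L/s.
R = (PIP − Pplat)/V̇ = (33.0 − 27.5) / 0.4333 = 5.5/0.4333 = 12.693 cmH2O·s/L.
C = Vt/(Pplat − PEEP) = 450.0 / (27.5 − 10) = 450.0/17.5 = 25.714 mL/cmH2O.
τ = R × C = 12.693 × 0.02571 L/cmH2O = 0.3263 s.
t = −τ·ln(1 − 0.86) = −0.3263·ln(0.14) = 0.6415 s.

0.64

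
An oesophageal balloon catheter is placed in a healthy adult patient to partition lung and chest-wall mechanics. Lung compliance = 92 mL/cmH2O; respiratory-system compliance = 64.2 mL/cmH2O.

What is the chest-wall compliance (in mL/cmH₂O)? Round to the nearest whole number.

1/Ccw = 1/Crs − 1/CL.
1/Ccw = 1/64.2 − 1/92 = 0.004707.
Ccw = 212.45 mL/cmH2O.

212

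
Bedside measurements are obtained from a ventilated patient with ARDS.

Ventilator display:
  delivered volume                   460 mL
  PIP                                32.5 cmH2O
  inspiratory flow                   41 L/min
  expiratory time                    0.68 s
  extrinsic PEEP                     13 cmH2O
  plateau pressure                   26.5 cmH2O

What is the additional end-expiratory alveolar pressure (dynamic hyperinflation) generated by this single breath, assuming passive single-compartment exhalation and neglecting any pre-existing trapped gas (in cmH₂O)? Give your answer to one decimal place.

1.4

Flow: 41 L/min ÷ 60 = 0.6833 L/s.
R = (PIP − Pplat)/V̇ = (32.5 − 26.5) / 0.6833 = 6.0/0.6833 = 8.781 cmH2O·s/L.
C = Vt/(Pplat − PEEP) = 460.0 / (26.5 − 13) = 460.0/13.5 = 34.074 mL/cmH2O.
τ = R × C = 8.781 × 0.03407 L/cmH2O = 0.2992 s.
Fraction remaining = e^(−Te/τ) = e^(−0.68/0.2992) = 0.103; trapped volume = 460.0 × 0.103 = 47.38 mL.
Additional alveolar pressure from trapping ≈ V_trapped / C = 47.38 / 34.074 = 1.391 cmH2O.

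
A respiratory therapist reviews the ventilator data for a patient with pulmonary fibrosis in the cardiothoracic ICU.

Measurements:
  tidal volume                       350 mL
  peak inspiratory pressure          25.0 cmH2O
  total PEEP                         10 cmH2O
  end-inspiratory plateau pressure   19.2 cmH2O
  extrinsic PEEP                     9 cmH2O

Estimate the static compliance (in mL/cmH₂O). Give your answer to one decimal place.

38.0

End-expiratory occlusion gives total PEEP = 10 cmH2O (intrinsic PEEP = 10 − 9 = 1). Use total PEEP for the elastic gradient.
Cstat = Vt / (Pplat − PEEPtotal) = 350 / (19.2 − 10) = 350 / 9.2 = 38.043 mL/cmH2O.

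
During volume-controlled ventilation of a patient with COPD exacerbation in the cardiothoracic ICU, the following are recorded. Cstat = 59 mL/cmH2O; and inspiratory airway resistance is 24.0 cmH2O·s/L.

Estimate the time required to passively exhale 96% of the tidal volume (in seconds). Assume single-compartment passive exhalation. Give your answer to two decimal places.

4.56

τ = R × C = 24.0 × 59 mL/cmH2O = 24.0 × 0.059 L/cmH2O = 1.416 s.
Exhaled fraction f = 1 − e^(−t/τ) → t = −τ·ln(1 − f) = −1.416·ln(0.04) = 4.558 s.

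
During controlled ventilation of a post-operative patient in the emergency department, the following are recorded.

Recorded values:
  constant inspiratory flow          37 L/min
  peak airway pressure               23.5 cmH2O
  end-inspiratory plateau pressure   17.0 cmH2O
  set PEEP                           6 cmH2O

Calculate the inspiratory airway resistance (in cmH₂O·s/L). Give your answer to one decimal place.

10.5

Flow: 37 L/min ÷ 60 = 0.6167 L/s.
Raw = (PIP − Pplat) / flow = (23.5 − 17.0) / 0.6167 = 6.5 / 0.6167 = 10.54 cmH2O·s/L.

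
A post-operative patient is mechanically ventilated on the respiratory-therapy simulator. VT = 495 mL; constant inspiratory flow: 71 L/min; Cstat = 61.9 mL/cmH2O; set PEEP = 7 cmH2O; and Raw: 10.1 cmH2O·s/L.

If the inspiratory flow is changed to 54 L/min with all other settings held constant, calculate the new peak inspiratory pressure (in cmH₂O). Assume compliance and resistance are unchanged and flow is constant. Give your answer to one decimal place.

24.1

Flow: 71 L/min ÷ 60 = 1.1833 L/s.
New flow: 54 L/min ÷ 60 = 0.9 L/s.
PIP = Vt/C + R·V̇ + PEEP (constant-flow equation of motion).
Only the resistive term changes: ΔPIP = R × ΔV̇ = 10.1 × (0.9 − 1.1833) = 10.1 × -0.2833 = -2.861 cmH2O.
Original PIP = 495/61.9 + 10.1×1.1833 + 7 = 26.948 cmH2O; new PIP = 26.948 + (-2.861) = 24.087 cmH2O.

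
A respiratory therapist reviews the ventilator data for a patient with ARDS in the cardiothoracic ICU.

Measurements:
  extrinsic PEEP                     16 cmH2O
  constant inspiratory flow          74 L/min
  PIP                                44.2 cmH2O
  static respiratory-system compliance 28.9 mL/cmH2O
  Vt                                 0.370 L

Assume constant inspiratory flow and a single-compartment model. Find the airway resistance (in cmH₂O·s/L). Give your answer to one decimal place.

12.5

Flow: 74 L/min ÷ 60 = 1.2333 L/s.
Equation of motion (constant flow): PIP = Vt/C + R·V̇ + PEEP.
R·V̇ = PIP − Vt/C − PEEP = 44.2 − 370/28.9 − 16 = 44.2 − 12.803 − 16 = 15.397 cmH2O.
R = 15.397 / 1.2333 = 12.484 cmH2O·s/L.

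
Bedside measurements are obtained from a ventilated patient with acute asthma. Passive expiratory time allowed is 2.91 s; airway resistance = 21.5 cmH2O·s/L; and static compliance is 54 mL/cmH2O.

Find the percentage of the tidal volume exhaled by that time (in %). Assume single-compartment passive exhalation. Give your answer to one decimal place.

91.8

τ = R × C = 21.5 × 54 mL/cmH2O = 21.5 × 0.054 L/cmH2O = 1.161 s.
Passive exhalation: V(t)/V₀ = e^(−t/τ) = e^(−2.91/1.161) = 0.08156.
Fraction exhaled = 1 − 0.08156 = 0.9184 → 91.84%.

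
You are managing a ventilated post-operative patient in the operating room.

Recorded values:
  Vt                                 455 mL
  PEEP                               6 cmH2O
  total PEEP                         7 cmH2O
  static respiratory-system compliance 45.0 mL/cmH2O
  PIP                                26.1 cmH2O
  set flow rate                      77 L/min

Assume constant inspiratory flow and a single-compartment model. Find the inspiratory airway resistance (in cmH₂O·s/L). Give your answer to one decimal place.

7.0

Flow: 77 L/min ÷ 60 = 1.2833 L/s.
Total PEEP = 7 cmH2O (set 6 + intrinsic 1); this is the baseline alveolar pressure.
Equation of motion (constant flow): PIP = Vt/C + R·V̇ + PEEP.
R·V̇ = PIP − Vt/C − PEEP = 26.1 − 455/45.0 − 7 = 26.1 − 10.111 − 7 = 8.989 cmH2O.
R = 8.989 / 1.2833 = 7.005 cmH2O·s/L.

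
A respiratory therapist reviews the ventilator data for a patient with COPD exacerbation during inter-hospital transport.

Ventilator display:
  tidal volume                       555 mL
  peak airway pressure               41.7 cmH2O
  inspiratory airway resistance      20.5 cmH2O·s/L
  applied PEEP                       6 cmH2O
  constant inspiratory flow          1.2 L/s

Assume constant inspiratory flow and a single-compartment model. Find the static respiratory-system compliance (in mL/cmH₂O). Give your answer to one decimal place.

50.0

Equation of motion (constant flow): PIP = Vt/C + R·V̇ + PEEP.
Vt/C = PIP − R·V̇ − PEEP = 41.7 − 20.5×1.2 − 6 = 41.7 − 24.6 − 6 = 11.1 cmH2O.
C = Vt / 11.1 = 555 / 11.1 = 50.0 mL/cmH2O.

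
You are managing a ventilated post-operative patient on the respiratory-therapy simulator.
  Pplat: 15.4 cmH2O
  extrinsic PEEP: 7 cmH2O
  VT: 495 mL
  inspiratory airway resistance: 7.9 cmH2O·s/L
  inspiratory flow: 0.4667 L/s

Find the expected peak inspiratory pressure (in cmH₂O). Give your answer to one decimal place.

PIP = Pplat + Raw × flow = 15.4 + 7.9 × 0.4667 = 15.4 + 3.687 = 19.087 cmH2O.

19.1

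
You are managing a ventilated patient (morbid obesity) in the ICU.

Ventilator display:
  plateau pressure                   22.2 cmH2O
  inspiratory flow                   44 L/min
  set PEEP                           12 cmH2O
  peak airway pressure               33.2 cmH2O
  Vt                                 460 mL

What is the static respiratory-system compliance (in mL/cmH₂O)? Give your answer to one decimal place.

Cstat = Vt / (Pplat − PEEP) = 460 / (22.2 − 12) = 460 / 10.2 = 45.098 mL/cmH2O.

45.1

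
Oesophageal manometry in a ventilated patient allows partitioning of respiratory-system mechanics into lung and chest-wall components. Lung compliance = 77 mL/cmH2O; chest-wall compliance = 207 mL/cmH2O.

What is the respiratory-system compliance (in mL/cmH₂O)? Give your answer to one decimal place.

56.1

Lung and chest wall are elastances in series: 1/Crs = 1/CL + 1/Ccw.
1/Crs = 1/77 + 1/207 = 0.01782.
Crs = 56.117 mL/cmH2O.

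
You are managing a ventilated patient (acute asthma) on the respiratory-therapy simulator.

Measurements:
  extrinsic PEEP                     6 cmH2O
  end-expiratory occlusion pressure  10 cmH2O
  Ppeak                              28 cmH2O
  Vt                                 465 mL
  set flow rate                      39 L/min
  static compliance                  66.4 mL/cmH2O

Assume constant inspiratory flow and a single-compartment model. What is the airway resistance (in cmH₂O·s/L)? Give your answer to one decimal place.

16.9

Flow: 39 L/min ÷ 60 = 0.65 L/s.
Total PEEP = 10 cmH2O (set 6 + intrinsic 4); this is the baseline alveolar pressure.
Equation of motion (constant flow): PIP = Vt/C + R·V̇ + PEEP.
R·V̇ = PIP − Vt/C − PEEP = 28 − 465/66.4 − 10 = 28 − 7.003 − 10 = 10.997 cmH2O.
R = 10.997 / 0.65 = 16.918 cmH2O·s/L.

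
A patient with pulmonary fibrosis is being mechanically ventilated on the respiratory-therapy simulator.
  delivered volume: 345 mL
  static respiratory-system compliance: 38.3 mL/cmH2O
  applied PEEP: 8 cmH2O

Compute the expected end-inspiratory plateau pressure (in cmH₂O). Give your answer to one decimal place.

17.0

Pplat = PEEP + Vt / Cstat = 8 + 345 / 38.3 = 8 + 9.008 = 17.008 cmH2O.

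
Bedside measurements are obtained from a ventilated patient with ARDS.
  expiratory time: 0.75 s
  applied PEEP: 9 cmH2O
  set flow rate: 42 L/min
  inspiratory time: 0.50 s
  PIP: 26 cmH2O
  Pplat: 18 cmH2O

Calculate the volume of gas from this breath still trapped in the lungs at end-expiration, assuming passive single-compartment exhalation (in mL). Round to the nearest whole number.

Flow: 42 L/min ÷ 60 = 0.7 L/s.
Vt = flow × Ti = 0.7 L/s × 0.50 s × 1000 mL/L = 350.0 mL.
R = (PIP − Pplat)/V̇ = (26 − 18) / 0.7 = 8.0/0.7 = 11.429 cmH2O·s/L.
C = Vt/(Pplat − PEEP) = 350.0 / (18 − 9) = 350.0/9.0 = 38.889 mL/cmH2O.
τ = R × C = 11.429 × 0.03889 L/cmH2O = 0.4445 s.
Fraction remaining = e^(−Te/τ) = e^(−0.75/0.4445) = 0.185.
Trapped volume = 350.0 × 0.185 = 64.75 mL.

65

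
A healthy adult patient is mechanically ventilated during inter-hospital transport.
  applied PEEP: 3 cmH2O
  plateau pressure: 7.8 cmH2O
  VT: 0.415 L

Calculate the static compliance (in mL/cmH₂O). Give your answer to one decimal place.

Cstat = Vt / (Pplat − PEEP) = 415 / (7.8 − 3) = 415 / 4.8 = 86.458 mL/cmH2O.

86.5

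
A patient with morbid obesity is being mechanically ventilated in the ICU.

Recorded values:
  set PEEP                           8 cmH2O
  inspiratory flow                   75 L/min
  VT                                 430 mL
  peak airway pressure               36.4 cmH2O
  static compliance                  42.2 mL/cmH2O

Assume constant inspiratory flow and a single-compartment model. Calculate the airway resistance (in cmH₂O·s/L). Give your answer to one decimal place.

14.6

Flow: 75 L/min ÷ 60 = 1.25 L/s.
Equation of motion (constant flow): PIP = Vt/C + R·V̇ + PEEP.
R·V̇ = PIP − Vt/C − PEEP = 36.4 − 430/42.2 − 8 = 36.4 − 10.19 − 8 = 18.21 cmH2O.
R = 18.21 / 1.25 = 14.568 cmH2O·s/L.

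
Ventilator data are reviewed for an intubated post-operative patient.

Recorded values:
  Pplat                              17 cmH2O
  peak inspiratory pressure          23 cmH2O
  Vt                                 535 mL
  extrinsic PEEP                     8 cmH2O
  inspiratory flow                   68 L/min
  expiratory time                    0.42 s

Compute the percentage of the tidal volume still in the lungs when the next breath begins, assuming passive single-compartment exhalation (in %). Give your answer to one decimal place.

Flow: 68 L/min ÷ 60 = 1.1333 L/s.
R = (PIP − Pplat)/V̇ = (23 − 17) / 1.1333 = 6.0/1.1333 = 5.294 cmH2O·s/L.
C = Vt/(Pplat − PEEP) = 535.0 / (17 − 8) = 535.0/9.0 = 59.444 mL/cmH2O.
τ = R × C = 5.294 × 0.05944 L/cmH2O = 0.3147 s.
Fraction remaining at end-expiration = e^(−Te/τ) = e^(−0.42/0.3147) = 0.2633 → 26.33%.

26.3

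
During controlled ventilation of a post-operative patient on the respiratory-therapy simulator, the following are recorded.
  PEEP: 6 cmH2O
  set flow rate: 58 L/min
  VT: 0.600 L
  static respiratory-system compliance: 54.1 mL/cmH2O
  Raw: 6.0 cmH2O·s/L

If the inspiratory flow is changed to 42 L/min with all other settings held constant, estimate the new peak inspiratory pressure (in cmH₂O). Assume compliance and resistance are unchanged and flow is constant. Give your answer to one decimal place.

21.3

Flow: 58 L/min ÷ 60 = 0.9667 L/s.
New flow: 42 L/min ÷ 60 = 0.7 L/s.
PIP = Vt/C + R·V̇ + PEEP (constant-flow equation of motion).
Only the resistive term changes: ΔPIP = R × ΔV̇ = 6.0 × (0.7 − 0.9667) = 6.0 × -0.2667 = -1.6 cmH2O.
Original PIP = 600/54.1 + 6.0×0.9667 + 6 = 22.891 cmH2O; new PIP = 22.891 + (-1.6) = 21.291 cmH2O.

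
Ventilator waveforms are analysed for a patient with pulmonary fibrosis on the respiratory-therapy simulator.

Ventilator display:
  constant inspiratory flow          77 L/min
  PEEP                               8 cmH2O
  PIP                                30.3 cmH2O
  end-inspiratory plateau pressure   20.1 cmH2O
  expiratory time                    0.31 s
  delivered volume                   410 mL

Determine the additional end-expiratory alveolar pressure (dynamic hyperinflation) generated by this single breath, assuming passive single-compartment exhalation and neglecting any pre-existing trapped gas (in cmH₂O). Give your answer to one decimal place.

3.8

Flow: 77 L/min ÷ 60 = 1.2833 L/s.
R = (PIP − Pplat)/V̇ = (30.3 − 20.1) / 1.2833 = 10.2/1.2833 = 7.948 cmH2O·s/L.
C = Vt/(Pplat − PEEP) = 410.0 / (20.1 − 8) = 410.0/12.1 = 33.884 mL/cmH2O.
τ = R × C = 7.948 × 0.03388 L/cmH2O = 0.2693 s.
Fraction remaining = e^(−Te/τ) = e^(−0.31/0.2693) = 0.3163; trapped volume = 410.0 × 0.3163 = 129.68 mL.
Additional alveolar pressure from trapping ≈ V_trapped / C = 129.68 / 33.884 = 3.827 cmH2O.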